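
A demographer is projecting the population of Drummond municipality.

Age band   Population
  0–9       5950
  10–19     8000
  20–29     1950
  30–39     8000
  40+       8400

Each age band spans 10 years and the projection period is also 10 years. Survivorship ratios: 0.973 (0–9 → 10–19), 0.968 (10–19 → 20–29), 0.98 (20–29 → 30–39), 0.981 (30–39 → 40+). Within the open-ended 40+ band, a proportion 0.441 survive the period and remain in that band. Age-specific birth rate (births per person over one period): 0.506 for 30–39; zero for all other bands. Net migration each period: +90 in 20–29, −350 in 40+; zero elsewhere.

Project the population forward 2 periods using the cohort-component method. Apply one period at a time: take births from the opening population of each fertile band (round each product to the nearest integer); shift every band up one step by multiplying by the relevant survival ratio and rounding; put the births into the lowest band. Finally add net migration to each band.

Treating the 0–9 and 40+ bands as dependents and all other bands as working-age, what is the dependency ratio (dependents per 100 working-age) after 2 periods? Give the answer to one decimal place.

42.9

Call the groups 1 to 5, youngest first.
— Period 1 —
Births: 8000 × 0.506 = 4048
Group 2: 5950 × 0.973 = 5789
Group 3: 8000 × 0.968 = 7744
Group 4: 1950 × 0.98 = 1911
Group 5: 8000 × 0.981 + 8400 × 0.441 = 7848 + 3704 = 11552
Net migration: Group 3 + 90 → 7834; Group 5 − 350 → 11202
→ [4048, 5789, 7834, 1911, 11202]
— Period 2 —
Births: 1911 × 0.506 = 967
Group 2: 4048 × 0.973 = 3939
Group 3: 5789 × 0.968 = 5604
Group 4: 7834 × 0.98 = 7677
Group 5: 1911 × 0.981 + 11202 × 0.441 = 1875 + 4940 = 6815
Net migration: Group 3 + 90 → 5694; Group 5 − 350 → 6465
→ [967, 3939, 5694, 7677, 6465]
Dependents (band 0–9 + band 40+) = 967 + 6465 = 7432; working-age = 17310; ratio = 7432/17310 × 100 = 42.9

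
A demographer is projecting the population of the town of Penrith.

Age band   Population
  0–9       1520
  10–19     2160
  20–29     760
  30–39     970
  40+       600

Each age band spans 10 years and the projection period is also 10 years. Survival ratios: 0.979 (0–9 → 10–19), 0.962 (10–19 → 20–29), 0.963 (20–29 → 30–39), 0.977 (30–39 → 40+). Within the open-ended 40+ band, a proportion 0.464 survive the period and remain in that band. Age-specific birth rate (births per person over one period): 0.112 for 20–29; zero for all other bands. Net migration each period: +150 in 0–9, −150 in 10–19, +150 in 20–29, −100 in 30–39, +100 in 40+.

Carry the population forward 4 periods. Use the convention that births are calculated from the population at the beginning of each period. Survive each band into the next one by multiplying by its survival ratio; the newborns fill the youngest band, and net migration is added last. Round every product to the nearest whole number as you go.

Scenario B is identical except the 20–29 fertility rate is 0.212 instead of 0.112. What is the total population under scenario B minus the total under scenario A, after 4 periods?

Let band 1 be 0–9 through band 5 = 40+.
After projecting period 1:
Births: 760 × 0.112 = 85
Band 2: 1520 × 0.979 = 1488
Band 3: 2160 × 0.962 = 2078
Band 4: 760 × 0.963 = 732
Band 5: 970 × 0.977 + 600 × 0.464 = 948 + 278 = 1226
Net migration: Band 1 + 150 → 235; Band 2 − 150 → 1338; Band 3 + 150 → 2228; Band 4 − 100 → 632; Band 5 + 100 → 1326
→ [235, 1338, 2228, 632, 1326]
After projecting period 2:
Births: 2228 × 0.112 = 250
Band 2: 235 × 0.979 = 230
Band 3: 1338 × 0.962 = 1287
Band 4: 2228 × 0.963 = 2146
Band 5: 632 × 0.977 + 1326 × 0.464 = 617 + 615 = 1232
Net migration: Band 1 + 150 → 400; Band 2 − 150 → 80; Band 3 + 150 → 1437; Band 4 − 100 → 2046; Band 5 + 100 → 1332
→ [400, 80, 1437, 2046, 1332]
After projecting period 3:
Births: 1437 × 0.112 = 161
Band 2: 400 × 0.979 = 392
Band 3: 80 × 0.962 = 77
Band 4: 1437 × 0.963 = 1384
Band 5: 2046 × 0.977 + 1332 × 0.464 = 1999 + 618 = 2617
Net migration: Band 1 + 150 → 311; Band 2 − 150 → 242; Band 3 + 150 → 227; Band 4 − 100 → 1284; Band 5 + 100 → 2717
→ [311, 242, 227, 1284, 2717]
After projecting period 4:
Births: 227 × 0.112 = 25
Band 2: 311 × 0.979 = 304
Band 3: 242 × 0.962 = 233
Band 4: 227 × 0.963 = 219
Band 5: 1284 × 0.977 + 2717 × 0.464 = 1254 + 1261 = 2515
Net migration: Band 1 + 150 → 175; Band 2 − 150 → 154; Band 3 + 150 → 383; Band 4 − 100 → 119; Band 5 + 100 → 2615
→ [175, 154, 383, 119, 2615]
Scenario A total after 4 periods: 3446
Scenario B projection —
After projecting period 1:
Births: 760 × 0.212 = 161
Band 2: 1520 × 0.979 = 1488
Band 3: 2160 × 0.962 = 2078
Band 4: 760 × 0.963 = 732
Band 5: 970 × 0.977 + 600 × 0.464 = 948 + 278 = 1226
Net migration: Band 1 + 150 → 311; Band 2 − 150 → 1338; Band 3 + 150 → 2228; Band 4 − 100 → 632; Band 5 + 100 → 1326
→ [311, 1338, 2228, 632, 1326]
After projecting period 2:
Births: 2228 × 0.212 = 472
Band 2: 311 × 0.979 = 304
Band 3: 1338 × 0.962 = 1287
Band 4: 2228 × 0.963 = 2146
Band 5: 632 × 0.977 + 1326 × 0.464 = 617 + 615 = 1232
Net migration: Band 1 + 150 → 622; Band 2 − 150 → 154; Band 3 + 150 → 1437; Band 4 − 100 → 2046; Band 5 + 100 → 1332
→ [622, 154, 1437, 2046, 1332]
After projecting period 3:
Births: 1437 × 0.212 = 305
Band 2: 622 × 0.979 = 609
Band 3: 154 × 0.962 = 148
Band 4: 1437 × 0.963 = 1384
Band 5: 2046 × 0.977 + 1332 × 0.464 = 1999 + 618 = 2617
Net migration: Band 1 + 150 → 455; Band 2 − 150 → 459; Band 3 + 150 → 298; Band 4 − 100 → 1284; Band 5 + 100 → 2717
→ [455, 459, 298, 1284, 2717]
After projecting period 4:
Births: 298 × 0.212 = 63
Band 2: 455 × 0.979 = 445
Band 3: 459 × 0.962 = 442
Band 4: 298 × 0.963 = 287
Band 5: 1284 × 0.977 + 2717 × 0.464 = 1254 + 1261 = 2515
Net migration: Band 1 + 150 → 213; Band 2 − 150 → 295; Band 3 + 150 → 592; Band 4 − 100 → 187; Band 5 + 100 → 2615
→ [213, 295, 592, 187, 2615]
Scenario B total after 4 periods: 3902
Difference B − A = 3902 − 3446 = 456

456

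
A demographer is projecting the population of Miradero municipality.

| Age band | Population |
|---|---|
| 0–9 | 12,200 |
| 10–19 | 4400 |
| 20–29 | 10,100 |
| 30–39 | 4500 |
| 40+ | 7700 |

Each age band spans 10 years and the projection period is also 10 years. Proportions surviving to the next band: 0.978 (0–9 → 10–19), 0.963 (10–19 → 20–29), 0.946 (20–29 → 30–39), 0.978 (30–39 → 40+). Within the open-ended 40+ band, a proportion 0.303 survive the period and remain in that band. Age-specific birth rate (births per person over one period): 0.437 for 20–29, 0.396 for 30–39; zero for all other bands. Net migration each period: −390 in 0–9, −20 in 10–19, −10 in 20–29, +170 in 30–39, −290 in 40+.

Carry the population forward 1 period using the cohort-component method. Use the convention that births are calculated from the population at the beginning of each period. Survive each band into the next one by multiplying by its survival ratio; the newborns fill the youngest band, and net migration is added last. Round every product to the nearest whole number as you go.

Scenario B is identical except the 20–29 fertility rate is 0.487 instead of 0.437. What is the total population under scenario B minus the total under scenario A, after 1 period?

505

(Bands numbered youngest = 1 to oldest = 5.)
After projecting period 1:
Births: 10100 × 0.437 = 4414  |  4500 × 0.396 = 1782 ⇒ total 6196
Band 2: 12200 × 0.978 = 11932
Band 3: 4400 × 0.963 = 4237
Band 4: 10100 × 0.946 = 9555
Band 5: 4500 × 0.978 + 7700 × 0.303 = 4401 + 2333 = 6734
Net migration: Band 1 − 390 → 5806; Band 2 − 20 → 11912; Band 3 − 10 → 4227; Band 4 + 170 → 9725; Band 5 − 290 → 6444
Population now: 0–9=5806, 10–19=11912, 20–29=4227, 30–39=9725, 40+=6444
Scenario A total after 1 period: 38114
Scenario B projection —
After projecting period 1:
Births: 10100 × 0.487 = 4919  |  4500 × 0.396 = 1782 ⇒ total 6701
Band 2: 12200 × 0.978 = 11932
Band 3: 4400 × 0.963 = 4237
Band 4: 10100 × 0.946 = 9555
Band 5: 4500 × 0.978 + 7700 × 0.303 = 4401 + 2333 = 6734
Net migration: Band 1 − 390 → 6311; Band 2 − 20 → 11912; Band 3 − 10 → 4227; Band 4 + 170 → 9725; Band 5 − 290 → 6444
Population now: 0–9=6311, 10–19=11912, 20–29=4227, 30–39=9725, 40+=6444
Scenario B total after 1 period: 38619
Difference B − A = 38619 − 38114 = 505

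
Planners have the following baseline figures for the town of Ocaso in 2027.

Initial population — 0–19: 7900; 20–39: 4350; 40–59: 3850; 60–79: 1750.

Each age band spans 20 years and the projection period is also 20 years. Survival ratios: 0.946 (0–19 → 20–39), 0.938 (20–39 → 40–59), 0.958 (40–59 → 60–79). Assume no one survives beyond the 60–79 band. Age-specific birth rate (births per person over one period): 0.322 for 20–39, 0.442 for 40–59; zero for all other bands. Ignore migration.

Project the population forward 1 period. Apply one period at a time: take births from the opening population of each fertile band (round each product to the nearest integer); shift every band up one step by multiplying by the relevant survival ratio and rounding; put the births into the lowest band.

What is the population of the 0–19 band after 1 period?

3103

Call the bands 1 to 4, youngest first.
Period 1:
Births: 4350 × 0.322 = 1401, 3850 × 0.442 = 1702 ⇒ total 3103
Band 2: 7900 × 0.946 = 7473
Band 3: 4350 × 0.938 = 4080
Band 4: 3850 × 0.958 = 3688
→ [3103, 7473, 4080, 3688]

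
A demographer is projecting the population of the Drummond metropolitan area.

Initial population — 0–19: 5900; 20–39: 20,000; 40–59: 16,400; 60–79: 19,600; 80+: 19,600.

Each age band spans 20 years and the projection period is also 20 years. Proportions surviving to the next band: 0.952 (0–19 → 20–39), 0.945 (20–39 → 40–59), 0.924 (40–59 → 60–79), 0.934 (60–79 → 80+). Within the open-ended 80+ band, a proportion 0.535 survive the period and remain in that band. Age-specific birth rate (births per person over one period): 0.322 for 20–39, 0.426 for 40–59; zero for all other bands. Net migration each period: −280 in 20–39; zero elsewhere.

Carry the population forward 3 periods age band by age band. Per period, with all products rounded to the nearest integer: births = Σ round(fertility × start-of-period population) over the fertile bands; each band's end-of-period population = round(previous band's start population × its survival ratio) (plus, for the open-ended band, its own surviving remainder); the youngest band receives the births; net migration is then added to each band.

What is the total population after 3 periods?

63794

(Bands numbered youngest = 1 to oldest = 5.)
Period 1.
Births: 20000 × 0.322 = 6440, 16400 × 0.426 = 6986 → 13426
Band 2: 5900 × 0.952 = 5617
Band 3: 20000 × 0.945 = 18900
Band 4: 16400 × 0.924 = 15154
Band 5: 19600 × 0.934 + 19600 × 0.535 = 18306 + 10486 = 28792
Net migration: Band 2 − 280 → 5337
Giving 13426 / 5337 / 18900 / 15154 / 28792.
Period 2.
Births: 5337 × 0.322 = 1719, 18900 × 0.426 = 8051 → 9770
Band 2: 13426 × 0.952 = 12782
Band 3: 5337 × 0.945 = 5043
Band 4: 18900 × 0.924 = 17464
Band 5: 15154 × 0.934 + 28792 × 0.535 = 14154 + 15404 = 29558
Net migration: Band 2 − 280 → 12502
Giving 9770 / 12502 / 5043 / 17464 / 29558.
Period 3.
Births: 12502 × 0.322 = 4026, 5043 × 0.426 = 2148 → 6174
Band 2: 9770 × 0.952 = 9301
Band 3: 12502 × 0.945 = 11814
Band 4: 5043 × 0.924 = 4660
Band 5: 17464 × 0.934 + 29558 × 0.535 = 16311 + 15814 = 32125
Net migration: Band 2 − 280 → 9021
Giving 6174 / 9021 / 11814 / 4660 / 32125.
Total after period 3: 6174 + 9021 + 11814 + 4660 + 32125 = 63794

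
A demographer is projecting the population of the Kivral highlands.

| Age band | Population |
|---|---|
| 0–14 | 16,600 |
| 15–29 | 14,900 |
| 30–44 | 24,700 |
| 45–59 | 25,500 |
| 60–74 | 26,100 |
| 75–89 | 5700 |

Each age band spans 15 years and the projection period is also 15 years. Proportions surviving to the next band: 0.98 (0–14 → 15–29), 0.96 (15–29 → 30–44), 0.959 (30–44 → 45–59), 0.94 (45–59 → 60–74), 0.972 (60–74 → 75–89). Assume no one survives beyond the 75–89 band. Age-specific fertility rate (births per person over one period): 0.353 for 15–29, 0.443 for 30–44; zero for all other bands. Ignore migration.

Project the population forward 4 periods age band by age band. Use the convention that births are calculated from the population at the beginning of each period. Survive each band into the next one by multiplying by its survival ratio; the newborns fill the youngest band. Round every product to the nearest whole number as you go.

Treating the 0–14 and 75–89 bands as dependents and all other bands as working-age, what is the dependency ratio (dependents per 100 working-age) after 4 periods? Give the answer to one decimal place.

44.8

After projecting period 1:
Births: 14900 × 0.353 = 5260  |  24700 × 0.443 = 10942 ⇒ total 16202
15–29: 16600 × 0.98 = 16268
30–44: 14900 × 0.96 = 14304
45–59: 24700 × 0.959 = 23687
60–74: 25500 × 0.94 = 23970
75–89: 26100 × 0.972 = 25369
Giving 16202 / 16268 / 14304 / 23687 / 23970 / 25369.
After projecting period 2:
Births: 16268 × 0.353 = 5743  |  14304 × 0.443 = 6337 ⇒ total 12080
15–29: 16202 × 0.98 = 15878
30–44: 16268 × 0.96 = 15617
45–59: 14304 × 0.959 = 13718
60–74: 23687 × 0.94 = 22266
75–89: 23970 × 0.972 = 23299
Giving 12080 / 15878 / 15617 / 13718 / 22266 / 23299.
After projecting period 3:
Births: 15878 × 0.353 = 5605  |  15617 × 0.443 = 6918 ⇒ total 12523
15–29: 12080 × 0.98 = 11838
30–44: 15878 × 0.96 = 15243
45–59: 15617 × 0.959 = 14977
60–74: 13718 × 0.94 = 12895
75–89: 22266 × 0.972 = 21643
Giving 12523 / 11838 / 15243 / 14977 / 12895 / 21643.
After projecting period 4:
Births: 11838 × 0.353 = 4179  |  15243 × 0.443 = 6753 ⇒ total 10932
15–29: 12523 × 0.98 = 12273
30–44: 11838 × 0.96 = 11364
45–59: 15243 × 0.959 = 14618
60–74: 14977 × 0.94 = 14078
75–89: 12895 × 0.972 = 12534
Giving 10932 / 12273 / 11364 / 14618 / 14078 / 12534.
Dependents (band 0–14 + band 75–89) = 10932 + 12534 = 23466; working-age = 52333; ratio = 23466/52333 × 100 = 44.8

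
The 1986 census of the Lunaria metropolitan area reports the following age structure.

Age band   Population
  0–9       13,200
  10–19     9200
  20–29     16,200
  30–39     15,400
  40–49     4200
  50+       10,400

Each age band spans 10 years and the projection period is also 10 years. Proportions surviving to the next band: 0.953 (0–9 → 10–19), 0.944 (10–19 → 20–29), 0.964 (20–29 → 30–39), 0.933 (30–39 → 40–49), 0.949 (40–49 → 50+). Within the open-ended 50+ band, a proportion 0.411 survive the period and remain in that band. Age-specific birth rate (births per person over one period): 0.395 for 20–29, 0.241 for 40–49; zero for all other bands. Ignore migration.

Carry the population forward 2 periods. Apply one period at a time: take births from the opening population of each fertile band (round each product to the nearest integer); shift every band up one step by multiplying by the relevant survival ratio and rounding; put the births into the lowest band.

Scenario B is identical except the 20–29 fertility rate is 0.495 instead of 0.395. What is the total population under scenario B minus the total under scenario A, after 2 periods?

2412

Numbering the groups 1..6 from youngest to oldest:
— Period 1 —
Births: 16200 × 0.395 = 6399  |  4200 × 0.241 = 1012 ⇒ total 7411
Group 2: 13200 × 0.953 = 12580
Group 3: 9200 × 0.944 = 8685
Group 4: 16200 × 0.964 = 15617
Group 5: 15400 × 0.933 = 14368
Group 6: 4200 × 0.949 + 10400 × 0.411 = 3986 + 4274 = 8260
End of period: [7411, 12580, 8685, 15617, 14368, 8260]
— Period 2 —
Births: 8685 × 0.395 = 3431  |  14368 × 0.241 = 3463 ⇒ total 6894
Group 2: 7411 × 0.953 = 7063
Group 3: 12580 × 0.944 = 11876
Group 4: 8685 × 0.964 = 8372
Group 5: 15617 × 0.933 = 14571
Group 6: 14368 × 0.949 + 8260 × 0.411 = 13635 + 3395 = 17030
End of period: [6894, 7063, 11876, 8372, 14571, 17030]
Scenario A total after 2 periods: 65806
Scenario B projection —
— Period 1 —
Births: 16200 × 0.495 = 8019  |  4200 × 0.241 = 1012 ⇒ total 9031
Group 2: 13200 × 0.953 = 12580
Group 3: 9200 × 0.944 = 8685
Group 4: 16200 × 0.964 = 15617
Group 5: 15400 × 0.933 = 14368
Group 6: 4200 × 0.949 + 10400 × 0.411 = 3986 + 4274 = 8260
End of period: [9031, 12580, 8685, 15617, 14368, 8260]
— Period 2 —
Births: 8685 × 0.495 = 4299  |  14368 × 0.241 = 3463 ⇒ total 7762
Group 2: 9031 × 0.953 = 8607
Group 3: 12580 × 0.944 = 11876
Group 4: 8685 × 0.964 = 8372
Group 5: 15617 × 0.933 = 14571
Group 6: 14368 × 0.949 + 8260 × 0.411 = 13635 + 3395 = 17030
End of period: [7762, 8607, 11876, 8372, 14571, 17030]
Scenario B total after 2 periods: 68218
Difference B − A = 68218 − 65806 = 2412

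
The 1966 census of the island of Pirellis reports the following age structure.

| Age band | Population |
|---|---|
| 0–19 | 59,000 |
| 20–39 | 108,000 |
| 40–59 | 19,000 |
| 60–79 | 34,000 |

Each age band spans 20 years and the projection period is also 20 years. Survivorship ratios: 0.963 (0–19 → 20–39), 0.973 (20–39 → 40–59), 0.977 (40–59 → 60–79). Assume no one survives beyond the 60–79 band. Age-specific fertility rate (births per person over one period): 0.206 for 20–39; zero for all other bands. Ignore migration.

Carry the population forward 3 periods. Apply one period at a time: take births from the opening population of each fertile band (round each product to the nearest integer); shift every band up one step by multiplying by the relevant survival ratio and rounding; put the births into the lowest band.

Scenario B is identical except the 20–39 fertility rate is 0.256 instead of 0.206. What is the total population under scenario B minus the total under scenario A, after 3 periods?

10197

Period 1:
Births: 108000 × 0.206 = 22248
20–39: 59000 × 0.963 = 56817
40–59: 108000 × 0.973 = 105084
60–79: 19000 × 0.977 = 18563
Population now: 0–19=22248, 20–39=56817, 40–59=105084, 60–79=18563
Period 2:
Births: 56817 × 0.206 = 11704
20–39: 22248 × 0.963 = 21425
40–59: 56817 × 0.973 = 55283
60–79: 105084 × 0.977 = 102667
Population now: 0–19=11704, 20–39=21425, 40–59=55283, 60–79=102667
Period 3:
Births: 21425 × 0.206 = 4414
20–39: 11704 × 0.963 = 11271
40–59: 21425 × 0.973 = 20847
60–79: 55283 × 0.977 = 54011
Population now: 0–19=4414, 20–39=11271, 40–59=20847, 60–79=54011
Scenario A total after 3 periods: 90543
Scenario B projection —
Period 1:
Births: 108000 × 0.256 = 27648
20–39: 59000 × 0.963 = 56817
40–59: 108000 × 0.973 = 105084
60–79: 19000 × 0.977 = 18563
Population now: 0–19=27648, 20–39=56817, 40–59=105084, 60–79=18563
Period 2:
Births: 56817 × 0.256 = 14545
20–39: 27648 × 0.963 = 26625
40–59: 56817 × 0.973 = 55283
60–79: 105084 × 0.977 = 102667
Population now: 0–19=14545, 20–39=26625, 40–59=55283, 60–79=102667
Period 3:
Births: 26625 × 0.256 = 6816
20–39: 14545 × 0.963 = 14007
40–59: 26625 × 0.973 = 25906
60–79: 55283 × 0.977 = 54011
Population now: 0–19=6816, 20–39=14007, 40–59=25906, 60–79=54011
Scenario B total after 3 periods: 100740
Difference B − A = 100740 − 90543 = 10197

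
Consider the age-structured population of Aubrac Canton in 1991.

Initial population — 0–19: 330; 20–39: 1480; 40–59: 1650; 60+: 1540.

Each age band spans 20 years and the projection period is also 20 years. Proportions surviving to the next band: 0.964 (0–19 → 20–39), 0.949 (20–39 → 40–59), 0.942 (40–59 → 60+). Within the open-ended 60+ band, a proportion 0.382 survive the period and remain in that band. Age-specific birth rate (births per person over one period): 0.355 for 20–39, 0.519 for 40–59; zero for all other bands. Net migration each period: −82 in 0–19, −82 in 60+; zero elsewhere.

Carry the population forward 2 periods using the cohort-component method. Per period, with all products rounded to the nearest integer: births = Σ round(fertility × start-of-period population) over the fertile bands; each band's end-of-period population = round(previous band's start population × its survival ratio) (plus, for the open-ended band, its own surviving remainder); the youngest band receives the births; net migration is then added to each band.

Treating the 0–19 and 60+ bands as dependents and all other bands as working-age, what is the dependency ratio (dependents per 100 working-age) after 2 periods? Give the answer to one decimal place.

[period 1]
Births: 1480 * 0.355 = 525 ; 1650 * 0.519 = 856 → 1381
20–39: 330 * 0.964 = 318
40–59: 1480 * 0.949 = 1405
60+: 1650 * 0.942 + 1540 * 0.382 = 1554 + 588 = 2142
Net migration: 0–19 − 82 → 1299; 60+ − 82 → 2060
End of period: [1299, 318, 1405, 2060]
[period 2]
Births: 318 * 0.355 = 113 ; 1405 * 0.519 = 729 → 842
20–39: 1299 * 0.964 = 1252
40–59: 318 * 0.949 = 302
60+: 1405 * 0.942 + 2060 * 0.382 = 1324 + 787 = 2111
Net migration: 0–19 − 82 → 760; 60+ − 82 → 2029
End of period: [760, 1252, 302, 2029]
Dependents (band 0–19 + band 60+) = 760 + 2029 = 2789; working-age = 1554; ratio = 2789/1554 × 100 = 179.5

179.5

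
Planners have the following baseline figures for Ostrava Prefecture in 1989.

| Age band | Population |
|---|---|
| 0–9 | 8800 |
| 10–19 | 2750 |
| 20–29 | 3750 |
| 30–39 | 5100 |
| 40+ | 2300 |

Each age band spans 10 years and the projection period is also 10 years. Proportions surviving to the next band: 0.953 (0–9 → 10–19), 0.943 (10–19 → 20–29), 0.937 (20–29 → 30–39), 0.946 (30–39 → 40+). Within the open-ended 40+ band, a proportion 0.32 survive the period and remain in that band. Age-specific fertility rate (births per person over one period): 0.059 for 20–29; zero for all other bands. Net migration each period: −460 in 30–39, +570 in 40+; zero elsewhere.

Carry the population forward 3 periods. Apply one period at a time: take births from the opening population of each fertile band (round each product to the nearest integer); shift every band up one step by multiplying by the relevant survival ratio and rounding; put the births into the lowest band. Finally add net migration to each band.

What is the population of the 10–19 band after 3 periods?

146

Let band 1 be 0–9 through band 5 = 40+.
Period 1.
Births: 3750 × 0.059 = 221
Band 2: 8800 × 0.953 = 8386
Band 3: 2750 × 0.943 = 2593
Band 4: 3750 × 0.937 = 3514
Band 5: 5100 × 0.946 + 2300 × 0.32 = 4825 + 736 = 5561
Net migration: Band 4 − 460 → 3054; Band 5 + 570 → 6131
Giving 221 / 8386 / 2593 / 3054 / 6131.
Period 2.
Births: 2593 × 0.059 = 153
Band 2: 221 × 0.953 = 211
Band 3: 8386 × 0.943 = 7908
Band 4: 2593 × 0.937 = 2430
Band 5: 3054 × 0.946 + 6131 × 0.32 = 2889 + 1962 = 4851
Net migration: Band 4 − 460 → 1970; Band 5 + 570 → 5421
Giving 153 / 211 / 7908 / 1970 / 5421.
Period 3.
Births: 7908 × 0.059 = 467
Band 2: 153 × 0.953 = 146
Band 3: 211 × 0.943 = 199
Band 4: 7908 × 0.937 = 7410
Band 5: 1970 × 0.946 + 5421 × 0.32 = 1864 + 1735 = 3599
Net migration: Band 4 − 460 → 6950; Band 5 + 570 → 4169
Giving 467 / 146 / 199 / 6950 / 4169.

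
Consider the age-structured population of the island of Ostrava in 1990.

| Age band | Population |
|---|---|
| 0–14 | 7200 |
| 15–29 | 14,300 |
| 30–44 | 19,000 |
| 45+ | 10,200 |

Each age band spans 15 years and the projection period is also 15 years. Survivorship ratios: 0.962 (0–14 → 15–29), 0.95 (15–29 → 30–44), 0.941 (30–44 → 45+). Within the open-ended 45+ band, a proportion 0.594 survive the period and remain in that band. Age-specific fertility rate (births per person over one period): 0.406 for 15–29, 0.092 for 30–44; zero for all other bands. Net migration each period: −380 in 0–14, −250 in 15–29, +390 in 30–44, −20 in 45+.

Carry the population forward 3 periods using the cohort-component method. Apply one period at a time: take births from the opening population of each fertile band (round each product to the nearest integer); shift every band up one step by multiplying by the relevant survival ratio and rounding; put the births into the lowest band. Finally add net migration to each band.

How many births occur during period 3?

Period 1.
Births: 14300 × 0.406 = 5806, 19000 × 0.092 = 1748 — total 7554
15–29: 7200 × 0.962 = 6926
30–44: 14300 × 0.95 = 13585
45+: 19000 × 0.941 + 10200 × 0.594 = 17879 + 6059 = 23938
Net migration: 0–14 − 380 → 7174; 15–29 − 250 → 6676; 30–44 + 390 → 13975; 45+ − 20 → 23918
Population now: 0–14=7174, 15–29=6676, 30–44=13975, 45+=23918
Period 2.
Births: 6676 × 0.406 = 2710, 13975 × 0.092 = 1286 — total 3996
15–29: 7174 × 0.962 = 6901
30–44: 6676 × 0.95 = 6342
45+: 13975 × 0.941 + 23918 × 0.594 = 13150 + 14207 = 27357
Net migration: 0–14 − 380 → 3616; 15–29 − 250 → 6651; 30–44 + 390 → 6732; 45+ − 20 → 27337
Population now: 0–14=3616, 15–29=6651, 30–44=6732, 45+=27337
Period 3.
Births: 6651 × 0.406 = 2700, 6732 × 0.092 = 619 — total 3319
15–29: 3616 × 0.962 = 3479
30–44: 6651 × 0.95 = 6318
45+: 6732 × 0.941 + 27337 × 0.594 = 6335 + 16238 = 22573
Net migration: 0–14 − 380 → 2939; 15–29 − 250 → 3229; 30–44 + 390 → 6708; 45+ − 20 → 22553
Population now: 0–14=2939, 15–29=3229, 30–44=6708, 45+=22553

3319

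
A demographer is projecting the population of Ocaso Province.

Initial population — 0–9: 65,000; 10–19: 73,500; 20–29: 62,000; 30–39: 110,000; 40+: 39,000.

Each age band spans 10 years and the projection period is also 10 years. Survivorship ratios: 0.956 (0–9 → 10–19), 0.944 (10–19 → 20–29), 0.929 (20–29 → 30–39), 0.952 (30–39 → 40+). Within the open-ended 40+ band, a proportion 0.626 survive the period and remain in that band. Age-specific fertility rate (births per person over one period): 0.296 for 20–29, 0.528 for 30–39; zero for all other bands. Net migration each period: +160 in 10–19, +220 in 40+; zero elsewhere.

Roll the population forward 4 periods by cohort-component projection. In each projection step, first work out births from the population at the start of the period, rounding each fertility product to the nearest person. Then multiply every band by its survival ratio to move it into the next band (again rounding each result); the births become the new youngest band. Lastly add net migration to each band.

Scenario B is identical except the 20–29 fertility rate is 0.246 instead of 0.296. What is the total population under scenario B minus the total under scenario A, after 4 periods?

Period 1.
Births: 62000 × 0.296 = 18352 ; 110000 × 0.528 = 58080 ⇒ total 76432
10–19: 65000 × 0.956 = 62140
20–29: 73500 × 0.944 = 69384
30–39: 62000 × 0.929 = 57598
40+: 110000 × 0.952 + 39000 × 0.626 = 104720 + 24414 = 129134
Net migration: 10–19 + 160 → 62300; 40+ + 220 → 129354
Giving 76432 / 62300 / 69384 / 57598 / 129354.
Period 2.
Births: 69384 × 0.296 = 20538 ; 57598 × 0.528 = 30412 ⇒ total 50950
10–19: 76432 × 0.956 = 73069
20–29: 62300 × 0.944 = 58811
30–39: 69384 × 0.929 = 64458
40+: 57598 × 0.952 + 129354 × 0.626 = 54833 + 80976 = 135809
Net migration: 10–19 + 160 → 73229; 40+ + 220 → 136029
Giving 50950 / 73229 / 58811 / 64458 / 136029.
Period 3.
Births: 58811 × 0.296 = 17408 ; 64458 × 0.528 = 34034 ⇒ total 51442
10–19: 50950 × 0.956 = 48708
20–29: 73229 × 0.944 = 69128
30–39: 58811 × 0.929 = 54635
40+: 64458 × 0.952 + 136029 × 0.626 = 61364 + 85154 = 146518
Net migration: 10–19 + 160 → 48868; 40+ + 220 → 146738
Giving 51442 / 48868 / 69128 / 54635 / 146738.
Period 4.
Births: 69128 × 0.296 = 20462 ; 54635 × 0.528 = 28847 ⇒ total 49309
10–19: 51442 × 0.956 = 49179
20–29: 48868 × 0.944 = 46131
30–39: 69128 × 0.929 = 64220
40+: 54635 × 0.952 + 146738 × 0.626 = 52013 + 91858 = 143871
Net migration: 10–19 + 160 → 49339; 40+ + 220 → 144091
Giving 49309 / 49339 / 46131 / 64220 / 144091.
Scenario A total after 4 periods: 353090
Scenario B projection —
Period 1.
Births: 62000 × 0.246 = 15252 ; 110000 × 0.528 = 58080 ⇒ total 73332
10–19: 65000 × 0.956 = 62140
20–29: 73500 × 0.944 = 69384
30–39: 62000 × 0.929 = 57598
40+: 110000 × 0.952 + 39000 × 0.626 = 104720 + 24414 = 129134
Net migration: 10–19 + 160 → 62300; 40+ + 220 → 129354
Giving 73332 / 62300 / 69384 / 57598 / 129354.
Period 2.
Births: 69384 × 0.246 = 17068 ; 57598 × 0.528 = 30412 ⇒ total 47480
10–19: 73332 × 0.956 = 70105
20–29: 62300 × 0.944 = 58811
30–39: 69384 × 0.929 = 64458
40+: 57598 × 0.952 + 129354 × 0.626 = 54833 + 80976 = 135809
Net migration: 10–19 + 160 → 70265; 40+ + 220 → 136029
Giving 47480 / 70265 / 58811 / 64458 / 136029.
Period 3.
Births: 58811 × 0.246 = 14468 ; 64458 × 0.528 = 34034 ⇒ total 48502
10–19: 47480 × 0.956 = 45391
20–29: 70265 × 0.944 = 66330
30–39: 58811 × 0.929 = 54635
40+: 64458 × 0.952 + 136029 × 0.626 = 61364 + 85154 = 146518
Net migration: 10–19 + 160 → 45551; 40+ + 220 → 146738
Giving 48502 / 45551 / 66330 / 54635 / 146738.
Period 4.
Births: 66330 × 0.246 = 16317 ; 54635 × 0.528 = 28847 ⇒ total 45164
10–19: 48502 × 0.956 = 46368
20–29: 45551 × 0.944 = 43000
30–39: 66330 × 0.929 = 61621
40+: 54635 × 0.952 + 146738 × 0.626 = 52013 + 91858 = 143871
Net migration: 10–19 + 160 → 46528; 40+ + 220 → 144091
Giving 45164 / 46528 / 43000 / 61621 / 144091.
Scenario B total after 4 periods: 340404
Difference B − A = 340404 − 353090 = -12686

-12686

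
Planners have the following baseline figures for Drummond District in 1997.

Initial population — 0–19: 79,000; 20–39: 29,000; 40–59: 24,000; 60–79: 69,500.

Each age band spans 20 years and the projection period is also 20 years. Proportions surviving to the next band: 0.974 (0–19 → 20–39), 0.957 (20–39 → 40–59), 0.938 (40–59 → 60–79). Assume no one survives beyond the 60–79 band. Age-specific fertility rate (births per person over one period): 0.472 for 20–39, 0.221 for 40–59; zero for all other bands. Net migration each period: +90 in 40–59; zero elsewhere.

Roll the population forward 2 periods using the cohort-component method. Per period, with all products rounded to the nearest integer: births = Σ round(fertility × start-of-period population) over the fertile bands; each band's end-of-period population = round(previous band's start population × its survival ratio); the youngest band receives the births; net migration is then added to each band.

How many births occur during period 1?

Numbering the bands 1..4 from youngest to oldest:
— Period 1 —
Births: 29000 × 0.472 = 13688 ; 24000 × 0.221 = 5304 ⇒ total 18992
Band 2: 79000 × 0.974 = 76946
Band 3: 29000 × 0.957 = 27753
Band 4: 24000 × 0.938 = 22512
Net migration: Band 3 + 90 → 27843
End of period: [18992, 76946, 27843, 22512]

18992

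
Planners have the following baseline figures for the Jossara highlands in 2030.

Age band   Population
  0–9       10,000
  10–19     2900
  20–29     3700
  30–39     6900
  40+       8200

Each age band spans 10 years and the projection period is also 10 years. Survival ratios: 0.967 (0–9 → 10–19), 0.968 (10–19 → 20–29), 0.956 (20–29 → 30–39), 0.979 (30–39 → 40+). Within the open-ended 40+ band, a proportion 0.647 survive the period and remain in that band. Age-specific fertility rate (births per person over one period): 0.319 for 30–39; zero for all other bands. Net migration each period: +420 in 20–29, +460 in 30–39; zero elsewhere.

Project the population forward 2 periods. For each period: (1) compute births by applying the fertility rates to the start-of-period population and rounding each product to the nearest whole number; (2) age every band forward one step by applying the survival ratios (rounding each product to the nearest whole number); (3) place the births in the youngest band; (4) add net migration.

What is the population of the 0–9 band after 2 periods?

Let group 1 be 0–9 through group 5 = 40+.
[period 1]
Births: 6900 × 0.319 = 2201
Group 2: 10000 × 0.967 = 9670
Group 3: 2900 × 0.968 = 2807
Group 4: 3700 × 0.956 = 3537
Group 5: 6900 × 0.979 + 8200 × 0.647 = 6755 + 5305 = 12060
Net migration: Group 3 + 420 → 3227; Group 4 + 460 → 3997
Population now: 0–9=2201, 10–19=9670, 20–29=3227, 30–39=3997, 40+=12060
[period 2]
Births: 3997 × 0.319 = 1275
Group 2: 2201 × 0.967 = 2128
Group 3: 9670 × 0.968 = 9361
Group 4: 3227 × 0.956 = 3085
Group 5: 3997 × 0.979 + 12060 × 0.647 = 3913 + 7803 = 11716
Net migration: Group 3 + 420 → 9781; Group 4 + 460 → 3545
Population now: 0–9=1275, 10–19=2128, 20–29=9781, 30–39=3545, 40+=11716

1275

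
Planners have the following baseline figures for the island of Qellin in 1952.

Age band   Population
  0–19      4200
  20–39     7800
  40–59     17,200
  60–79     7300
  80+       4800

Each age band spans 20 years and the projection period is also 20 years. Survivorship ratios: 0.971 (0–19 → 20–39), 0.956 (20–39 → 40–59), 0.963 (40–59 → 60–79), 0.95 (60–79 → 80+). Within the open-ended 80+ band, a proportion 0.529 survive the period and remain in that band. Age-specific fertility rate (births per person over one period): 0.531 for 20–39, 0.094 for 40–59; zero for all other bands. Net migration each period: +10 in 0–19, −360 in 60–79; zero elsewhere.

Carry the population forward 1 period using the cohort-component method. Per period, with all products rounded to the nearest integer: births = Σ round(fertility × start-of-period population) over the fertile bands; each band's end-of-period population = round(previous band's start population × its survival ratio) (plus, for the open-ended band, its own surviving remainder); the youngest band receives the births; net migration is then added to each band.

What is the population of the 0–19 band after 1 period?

5769

Numbering the groups 1..5 from youngest to oldest:
After projecting period 1:
Births: 7800 × 0.531 = 4142, 17200 × 0.094 = 1617 ⇒ total 5759
Group 2: 4200 × 0.971 = 4078
Group 3: 7800 × 0.956 = 7457
Group 4: 17200 × 0.963 = 16564
Group 5: 7300 × 0.95 + 4800 × 0.529 = 6935 + 2539 = 9474
Net migration: Group 1 + 10 → 5769; Group 4 − 360 → 16204
→ [5769, 4078, 7457, 16204, 9474]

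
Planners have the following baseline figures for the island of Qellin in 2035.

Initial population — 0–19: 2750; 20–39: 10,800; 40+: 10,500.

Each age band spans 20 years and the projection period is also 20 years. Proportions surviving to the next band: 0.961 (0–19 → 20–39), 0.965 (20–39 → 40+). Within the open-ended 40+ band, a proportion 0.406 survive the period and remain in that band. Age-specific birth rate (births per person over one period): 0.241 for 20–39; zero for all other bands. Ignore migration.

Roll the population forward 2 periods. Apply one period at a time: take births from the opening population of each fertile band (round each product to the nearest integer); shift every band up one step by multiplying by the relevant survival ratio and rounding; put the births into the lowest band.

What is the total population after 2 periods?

11650

Numbering the groups 1..3 from youngest to oldest:
[period 1]
Births: 10800 * 0.241 = 2603
Group 2: 2750 * 0.961 = 2643
Group 3: 10800 * 0.965 + 10500 * 0.406 = 10422 + 4263 = 14685
End of period: [2603, 2643, 14685]
[period 2]
Births: 2643 * 0.241 = 637
Group 2: 2603 * 0.961 = 2501
Group 3: 2643 * 0.965 + 14685 * 0.406 = 2550 + 5962 = 8512
End of period: [637, 2501, 8512]
Total after period 2: 637 + 2501 + 8512 = 11650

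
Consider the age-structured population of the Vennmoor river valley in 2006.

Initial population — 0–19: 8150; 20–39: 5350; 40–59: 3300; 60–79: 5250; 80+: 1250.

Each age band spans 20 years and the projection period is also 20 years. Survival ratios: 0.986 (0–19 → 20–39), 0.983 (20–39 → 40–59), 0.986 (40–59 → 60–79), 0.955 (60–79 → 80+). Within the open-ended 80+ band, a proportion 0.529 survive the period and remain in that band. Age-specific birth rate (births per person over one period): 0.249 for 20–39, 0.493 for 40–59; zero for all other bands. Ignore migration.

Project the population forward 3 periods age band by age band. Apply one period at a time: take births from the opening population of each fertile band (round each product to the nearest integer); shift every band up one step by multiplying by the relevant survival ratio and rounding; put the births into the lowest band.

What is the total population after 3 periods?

Numbering the bands 1..5 from youngest to oldest:
After projecting period 1:
Births: 5350 × 0.249 = 1332 ; 3300 × 0.493 = 1627 → 2959
Band 2: 8150 × 0.986 = 8036
Band 3: 5350 × 0.983 = 5259
Band 4: 3300 × 0.986 = 3254
Band 5: 5250 × 0.955 + 1250 × 0.529 = 5014 + 661 = 5675
End of period: [2959, 8036, 5259, 3254, 5675]
After projecting period 2:
Births: 8036 × 0.249 = 2001 ; 5259 × 0.493 = 2593 → 4594
Band 2: 2959 × 0.986 = 2918
Band 3: 8036 × 0.983 = 7899
Band 4: 5259 × 0.986 = 5185
Band 5: 3254 × 0.955 + 5675 × 0.529 = 3108 + 3002 = 6110
End of period: [4594, 2918, 7899, 5185, 6110]
After projecting period 3:
Births: 2918 × 0.249 = 727 ; 7899 × 0.493 = 3894 → 4621
Band 2: 4594 × 0.986 = 4530
Band 3: 2918 × 0.983 = 2868
Band 4: 7899 × 0.986 = 7788
Band 5: 5185 × 0.955 + 6110 × 0.529 = 4952 + 3232 = 8184
End of period: [4621, 4530, 2868, 7788, 8184]
Total after period 3: 4621 + 4530 + 2868 + 7788 + 8184 = 27991

27991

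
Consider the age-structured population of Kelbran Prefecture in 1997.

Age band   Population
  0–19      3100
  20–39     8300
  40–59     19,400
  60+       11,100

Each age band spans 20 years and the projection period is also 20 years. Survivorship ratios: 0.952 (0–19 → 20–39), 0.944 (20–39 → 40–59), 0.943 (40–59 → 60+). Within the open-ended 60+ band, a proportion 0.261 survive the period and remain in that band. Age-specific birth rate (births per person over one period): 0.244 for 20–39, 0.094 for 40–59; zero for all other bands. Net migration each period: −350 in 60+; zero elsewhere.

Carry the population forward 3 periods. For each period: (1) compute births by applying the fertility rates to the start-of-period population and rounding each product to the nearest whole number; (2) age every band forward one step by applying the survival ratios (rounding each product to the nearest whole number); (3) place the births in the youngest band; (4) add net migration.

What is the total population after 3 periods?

Let band 1 be 0–19 through band 4 = 60+.
Period 1.
Births: 8300 × 0.244 = 2025  |  19400 × 0.094 = 1824 → 3849
Band 2: 3100 × 0.952 = 2951
Band 3: 8300 × 0.944 = 7835
Band 4: 19400 × 0.943 + 11100 × 0.261 = 18294 + 2897 = 21191
Net migration: Band 4 − 350 → 20841
Giving 3849 / 2951 / 7835 / 20841.
Period 2.
Births: 2951 × 0.244 = 720  |  7835 × 0.094 = 736 → 1456
Band 2: 3849 × 0.952 = 3664
Band 3: 2951 × 0.944 = 2786
Band 4: 7835 × 0.943 + 20841 × 0.261 = 7388 + 5440 = 12828
Net migration: Band 4 − 350 → 12478
Giving 1456 / 3664 / 2786 / 12478.
Period 3.
Births: 3664 × 0.244 = 894  |  2786 × 0.094 = 262 → 1156
Band 2: 1456 × 0.952 = 1386
Band 3: 3664 × 0.944 = 3459
Band 4: 2786 × 0.943 + 12478 × 0.261 = 2627 + 3257 = 5884
Net migration: Band 4 − 350 → 5534
Giving 1156 / 1386 / 3459 / 5534.
Total after period 3: 1156 + 1386 + 3459 + 5534 = 11535

11535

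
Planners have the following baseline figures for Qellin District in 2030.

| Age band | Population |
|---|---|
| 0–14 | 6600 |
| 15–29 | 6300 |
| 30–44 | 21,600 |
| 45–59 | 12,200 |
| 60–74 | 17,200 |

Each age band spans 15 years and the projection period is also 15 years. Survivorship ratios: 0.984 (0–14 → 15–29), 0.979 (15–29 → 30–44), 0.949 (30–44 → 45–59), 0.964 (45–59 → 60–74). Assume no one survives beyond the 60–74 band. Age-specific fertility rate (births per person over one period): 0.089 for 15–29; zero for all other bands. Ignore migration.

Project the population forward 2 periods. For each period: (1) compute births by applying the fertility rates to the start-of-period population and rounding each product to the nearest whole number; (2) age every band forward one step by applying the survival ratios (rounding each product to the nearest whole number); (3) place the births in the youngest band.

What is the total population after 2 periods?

33101

Period 1:
Births: 6300 × 0.089 = 561
15–29: 6600 × 0.984 = 6494
30–44: 6300 × 0.979 = 6168
45–59: 21600 × 0.949 = 20498
60–74: 12200 × 0.964 = 11761
→ [561, 6494, 6168, 20498, 11761]
Period 2:
Births: 6494 × 0.089 = 578
15–29: 561 × 0.984 = 552
30–44: 6494 × 0.979 = 6358
45–59: 6168 × 0.949 = 5853
60–74: 20498 × 0.964 = 19760
→ [578, 552, 6358, 5853, 19760]
Total after period 2: 578 + 552 + 6358 + 5853 + 19760 = 33101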